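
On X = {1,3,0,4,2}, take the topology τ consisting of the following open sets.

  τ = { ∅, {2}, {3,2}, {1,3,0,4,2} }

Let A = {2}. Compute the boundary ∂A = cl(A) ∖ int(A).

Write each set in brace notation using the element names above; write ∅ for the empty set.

{1,3,0,4}

U open, U⊆A: ∅, {2}. int(A) = ⋃ = {2}
X∖A={1,3,0,4}, int(X∖A)=∅, hence cl(A)={1,3,0,4,2}
∂A: remove int from cl → {1,3,0,4}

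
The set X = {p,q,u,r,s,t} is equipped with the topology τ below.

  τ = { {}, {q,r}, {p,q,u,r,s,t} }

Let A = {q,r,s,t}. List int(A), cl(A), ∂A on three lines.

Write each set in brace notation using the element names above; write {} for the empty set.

U open, U⊆A: {}, {q,r}. int(A) = ⋃ = {q,r}
X∖A={p,u}, int(X∖A)={}, hence cl(A)={p,q,u,r,s,t}
∂A: remove int from cl → {p,u,s,t}

int(A) = {q,r}
cl(A)  = {p,q,u,r,s,t}
∂A     = {p,u,s,t}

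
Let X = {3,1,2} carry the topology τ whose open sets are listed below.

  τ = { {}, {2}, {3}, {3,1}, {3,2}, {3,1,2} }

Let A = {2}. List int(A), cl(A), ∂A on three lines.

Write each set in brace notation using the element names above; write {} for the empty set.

int(A) = {2}
cl(A)  = {2}
∂A     = {}

U open, U⊆A: {}, {2}. int(A) = ⋃ = {2}
X∖A={3,1}, int(X∖A)={3,1}, hence cl(A)={2}
∂A: remove int from cl → {}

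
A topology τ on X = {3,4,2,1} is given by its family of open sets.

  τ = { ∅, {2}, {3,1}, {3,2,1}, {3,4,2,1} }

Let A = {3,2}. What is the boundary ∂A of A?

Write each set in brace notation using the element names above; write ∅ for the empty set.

{3,4,1}

interior: largest open inside A is {2} (from ∅, {2})
cl via duality: int({4,1}) = ∅, so X∖∅ = {3,4,2,1}
cl∖int = {3,4,1}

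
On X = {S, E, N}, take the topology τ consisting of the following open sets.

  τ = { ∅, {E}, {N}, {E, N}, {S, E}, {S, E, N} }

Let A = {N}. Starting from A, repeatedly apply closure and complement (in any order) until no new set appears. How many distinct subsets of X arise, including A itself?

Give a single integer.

2

complement {S, E}; its interior {S, E}; cl(A) = X∖{S, E} = {N}
With k = closure, c = complement:
  1. A     = {N}
  2. cA    = {S, E}
k, c of each give nothing new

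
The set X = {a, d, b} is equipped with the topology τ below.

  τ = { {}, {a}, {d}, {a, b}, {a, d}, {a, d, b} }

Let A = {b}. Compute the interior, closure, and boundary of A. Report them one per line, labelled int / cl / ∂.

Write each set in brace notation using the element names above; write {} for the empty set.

interior: largest open inside A is {} (from {})
cl via duality: int({a, d}) = {a, d}, so X∖{a, d} = {b}
cl∖int = {b}

int(A) = {}
cl(A)  = {b}
∂A     = {b}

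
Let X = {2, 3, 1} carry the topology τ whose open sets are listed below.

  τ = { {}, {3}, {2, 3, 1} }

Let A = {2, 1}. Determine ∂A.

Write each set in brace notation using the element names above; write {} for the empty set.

open subsets of A: {}; so int(A) = {}
closure: X∖int(X∖A) = X∖{3} = {2, 1}
∂A = {2, 1} minus {} = {2, 1}

{2, 1}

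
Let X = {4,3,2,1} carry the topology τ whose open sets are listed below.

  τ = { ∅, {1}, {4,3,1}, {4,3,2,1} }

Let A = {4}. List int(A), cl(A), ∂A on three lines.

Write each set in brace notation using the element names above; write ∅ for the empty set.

int(A) = ∅
cl(A)  = {4,3,2}
∂A     = {4,3,2}

opens ⊆ A: ∅; union → int = ∅
complement {3,2,1}; its interior {1}; cl(A) = X∖{1} = {4,3,2}
boundary = {4,3,2} ∖ ∅ = {4,3,2}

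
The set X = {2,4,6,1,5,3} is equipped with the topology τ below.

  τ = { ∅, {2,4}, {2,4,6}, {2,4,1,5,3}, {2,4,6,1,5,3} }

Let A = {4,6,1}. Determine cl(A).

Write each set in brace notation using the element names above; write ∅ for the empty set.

complement {2,5,3}; its interior ∅; cl(A) = X∖∅ = {2,4,6,1,5,3}

{2,4,6,1,5,3}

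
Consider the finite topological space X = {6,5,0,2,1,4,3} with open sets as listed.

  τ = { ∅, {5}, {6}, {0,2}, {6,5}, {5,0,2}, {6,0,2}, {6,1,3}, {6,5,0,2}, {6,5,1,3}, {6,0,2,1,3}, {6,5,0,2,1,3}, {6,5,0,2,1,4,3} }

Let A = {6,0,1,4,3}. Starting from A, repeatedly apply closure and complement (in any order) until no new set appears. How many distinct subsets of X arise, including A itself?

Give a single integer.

complement {5,2}; its interior {5}; cl(A) = X∖{5} = {6,0,2,1,4,3}
With k = closure, c = complement:
  1. A     = {6,0,1,4,3}
  2. kA    = {6,0,2,1,4,3}
  3. cA    = {5,2}
  4. ckA   = {5}
  5. kcA   = {5,0,2,4}
  6. kckA  = {5,4}
  7. ckcA  = {6,1,3}
  8. ckckA = {6,0,2,1,3}
  9. kckcA = {6,1,4,3}
  10. ckckcA = {5,0,2}
k, c of each give nothing new

10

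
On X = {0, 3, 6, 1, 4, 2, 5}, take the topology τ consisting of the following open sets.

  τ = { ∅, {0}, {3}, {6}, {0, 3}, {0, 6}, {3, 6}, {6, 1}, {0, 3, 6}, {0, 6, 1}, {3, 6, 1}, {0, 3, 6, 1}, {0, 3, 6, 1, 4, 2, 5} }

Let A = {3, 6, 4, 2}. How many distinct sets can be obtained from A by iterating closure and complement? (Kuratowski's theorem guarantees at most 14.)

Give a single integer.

cl via duality: int({0, 1, 5}) = {0}, so X∖{0} = {3, 6, 1, 4, 2, 5}
Write k for closure, c for complement:
  1. A     = {3, 6, 4, 2}
  2. kA    = {3, 6, 1, 4, 2, 5}
  3. cA    = {0, 1, 5}
  4. ckA   = {0}
  5. kcA   = {0, 1, 4, 2, 5}
  6. kckA  = {0, 4, 2, 5}
  7. ckcA  = {3, 6}
  8. ckckA = {3, 6, 1}
applying k or c yields no new set

8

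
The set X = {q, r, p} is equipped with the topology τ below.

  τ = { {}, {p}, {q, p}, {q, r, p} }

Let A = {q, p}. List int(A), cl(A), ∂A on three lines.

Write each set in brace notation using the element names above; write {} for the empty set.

interior: largest open inside A is {q, p} (from {}, {p}, {q, p})
cl via duality: int({r}) = {}, so X∖{} = {q, r, p}
cl∖int = {r}

int(A) = {q, p}
cl(A)  = {q, r, p}
∂A     = {r}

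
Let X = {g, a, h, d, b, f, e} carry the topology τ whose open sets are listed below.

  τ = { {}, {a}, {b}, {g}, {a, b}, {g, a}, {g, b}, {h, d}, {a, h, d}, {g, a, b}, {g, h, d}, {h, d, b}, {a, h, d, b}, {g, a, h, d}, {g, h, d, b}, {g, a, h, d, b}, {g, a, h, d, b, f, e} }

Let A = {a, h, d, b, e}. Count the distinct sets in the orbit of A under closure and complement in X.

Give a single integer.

complement {g, f}; its interior {g}; cl(A) = X∖{g} = {a, h, d, b, f, e}
With k = closure, c = complement:
  1. A     = {a, h, d, b, e}
  2. kA    = {a, h, d, b, f, e}
  3. cA    = {g, f}
  4. ckA   = {g}
  5. kcA   = {g, f, e}
  6. ckcA  = {a, h, d, b}
k, c of each give nothing new

6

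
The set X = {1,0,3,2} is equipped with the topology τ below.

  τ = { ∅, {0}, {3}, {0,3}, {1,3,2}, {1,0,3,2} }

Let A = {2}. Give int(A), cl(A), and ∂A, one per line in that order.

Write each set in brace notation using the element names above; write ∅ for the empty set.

int(A) = ∅
cl(A)  = {1,2}
∂A     = {1,2}

opens ⊆ A: ∅; union → int = ∅
complement {1,0,3}; its interior {0,3}; cl(A) = X∖{0,3} = {1,2}
boundary = {1,2} ∖ ∅ = {1,2}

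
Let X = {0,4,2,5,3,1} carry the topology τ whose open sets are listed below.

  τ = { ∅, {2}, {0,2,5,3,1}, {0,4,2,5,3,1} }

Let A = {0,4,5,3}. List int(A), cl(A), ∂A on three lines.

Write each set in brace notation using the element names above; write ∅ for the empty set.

interior: largest open inside A is ∅ (from ∅)
cl via duality: int({2,1}) = {2}, so X∖{2} = {0,4,5,3,1}
cl∖int = {0,4,5,3,1}

int(A) = ∅
cl(A)  = {0,4,5,3,1}
∂A     = {0,4,5,3,1}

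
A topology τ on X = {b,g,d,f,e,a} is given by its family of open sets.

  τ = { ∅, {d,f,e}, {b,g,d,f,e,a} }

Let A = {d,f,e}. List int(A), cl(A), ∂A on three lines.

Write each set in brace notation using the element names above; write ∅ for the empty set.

open subsets of A: ∅, {d,f,e}; so int(A) = {d,f,e}
closure: X∖int(X∖A) = X∖∅ = {b,g,d,f,e,a}
∂A = {b,g,d,f,e,a} minus {d,f,e} = {b,g,a}

int(A) = {d,f,e}
cl(A)  = {b,g,d,f,e,a}
∂A     = {b,g,a}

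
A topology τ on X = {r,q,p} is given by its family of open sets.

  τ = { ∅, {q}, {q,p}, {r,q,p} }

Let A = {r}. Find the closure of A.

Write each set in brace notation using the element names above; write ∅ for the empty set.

X∖A={q,p}, int(X∖A)={q,p}, hence cl(A)={r}

{r}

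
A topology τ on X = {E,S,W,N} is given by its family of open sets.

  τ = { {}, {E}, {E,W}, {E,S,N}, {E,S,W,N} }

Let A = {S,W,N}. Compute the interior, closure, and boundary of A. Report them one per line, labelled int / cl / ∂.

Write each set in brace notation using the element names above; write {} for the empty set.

opens ⊆ A: {}; union → int = {}
complement {E}; its interior {E}; cl(A) = X∖{E} = {S,W,N}
boundary = {S,W,N} ∖ {} = {S,W,N}

int(A) = {}
cl(A)  = {S,W,N}
∂A     = {S,W,N}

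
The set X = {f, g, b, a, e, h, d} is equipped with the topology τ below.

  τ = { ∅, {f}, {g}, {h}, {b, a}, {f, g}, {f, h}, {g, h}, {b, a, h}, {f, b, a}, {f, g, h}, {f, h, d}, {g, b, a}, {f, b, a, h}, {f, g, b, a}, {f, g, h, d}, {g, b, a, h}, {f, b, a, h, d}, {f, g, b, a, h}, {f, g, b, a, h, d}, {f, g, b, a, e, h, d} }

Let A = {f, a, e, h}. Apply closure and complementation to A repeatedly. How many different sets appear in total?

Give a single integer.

complement {g, b, d}; its interior {g}; cl(A) = X∖{g} = {f, b, a, e, h, d}
With k = closure, c = complement:
  1. A     = {f, a, e, h}
  2. kA    = {f, b, a, e, h, d}
  3. cA    = {g, b, d}
  4. ckA   = {g}
  5. kcA   = {g, b, a, e, d}
  6. kckA  = {g, e}
  7. ckcA  = {f, h}
  8. ckckA = {f, b, a, h, d}
  9. kckcA = {f, e, h, d}
  10. ckckcA = {g, b, a}
  11. kckckcA = {g, b, a, e}
  12. ckckckcA = {f, h, d}
k, c of each give nothing new

12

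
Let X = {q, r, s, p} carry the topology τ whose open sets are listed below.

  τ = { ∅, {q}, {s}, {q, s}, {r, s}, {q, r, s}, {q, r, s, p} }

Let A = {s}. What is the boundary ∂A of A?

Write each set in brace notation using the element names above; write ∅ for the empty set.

open subsets of A: ∅, {s}; so int(A) = {s}
closure: X∖int(X∖A) = X∖{q} = {r, s, p}
∂A = {r, s, p} minus {s} = {r, p}

{r, p}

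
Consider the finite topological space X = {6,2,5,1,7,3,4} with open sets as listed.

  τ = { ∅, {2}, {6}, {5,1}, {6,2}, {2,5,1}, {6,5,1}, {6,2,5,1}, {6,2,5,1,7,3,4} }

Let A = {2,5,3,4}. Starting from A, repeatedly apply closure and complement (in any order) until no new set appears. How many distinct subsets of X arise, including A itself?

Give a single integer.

complement {6,1,7}; its interior {6}; cl(A) = X∖{6} = {2,5,1,7,3,4}
With k = closure, c = complement:
  1. A     = {2,5,3,4}
  2. kA    = {2,5,1,7,3,4}
  3. cA    = {6,1,7}
  4. ckA   = {6}
  5. kcA   = {6,5,1,7,3,4}
  6. kckA  = {6,7,3,4}
  7. ckcA  = {2}
  8. ckckA = {2,5,1}
  9. kckcA = {2,7,3,4}
  10. ckckcA = {6,5,1}
k, c of each give nothing new

10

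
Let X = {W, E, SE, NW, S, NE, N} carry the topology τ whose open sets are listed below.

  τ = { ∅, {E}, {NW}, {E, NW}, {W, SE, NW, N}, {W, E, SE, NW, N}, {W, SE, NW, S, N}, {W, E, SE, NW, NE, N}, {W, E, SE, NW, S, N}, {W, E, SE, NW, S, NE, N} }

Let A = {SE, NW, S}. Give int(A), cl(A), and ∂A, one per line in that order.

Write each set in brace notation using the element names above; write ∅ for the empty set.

open subsets of A: ∅, {NW}; so int(A) = {NW}
closure: X∖int(X∖A) = X∖{E} = {W, SE, NW, S, NE, N}
∂A = {W, SE, NW, S, NE, N} minus {NW} = {W, SE, S, NE, N}

int(A) = {NW}
cl(A)  = {W, SE, NW, S, NE, N}
∂A     = {W, SE, S, NE, N}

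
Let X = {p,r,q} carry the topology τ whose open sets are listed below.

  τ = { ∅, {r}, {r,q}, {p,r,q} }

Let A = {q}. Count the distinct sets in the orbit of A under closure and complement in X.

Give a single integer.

6

complement {p,r}; its interior {r}; cl(A) = X∖{r} = {p,q}
With k = closure, c = complement:
  1. A     = {q}
  2. kA    = {p,q}
  3. cA    = {p,r}
  4. ckA   = {r}
  5. kcA   = {p,r,q}
  6. ckcA  = ∅
k, c of each give nothing new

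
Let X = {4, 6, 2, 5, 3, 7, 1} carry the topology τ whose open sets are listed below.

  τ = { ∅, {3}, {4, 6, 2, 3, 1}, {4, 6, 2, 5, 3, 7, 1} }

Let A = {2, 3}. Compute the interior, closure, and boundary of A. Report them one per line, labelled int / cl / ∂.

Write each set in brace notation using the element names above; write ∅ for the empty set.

interior: largest open inside A is {3} (from ∅, {3})
cl via duality: int({4, 6, 5, 7, 1}) = ∅, so X∖∅ = {4, 6, 2, 5, 3, 7, 1}
cl∖int = {4, 6, 2, 5, 7, 1}

int(A) = {3}
cl(A)  = {4, 6, 2, 5, 3, 7, 1}
∂A     = {4, 6, 2, 5, 7, 1}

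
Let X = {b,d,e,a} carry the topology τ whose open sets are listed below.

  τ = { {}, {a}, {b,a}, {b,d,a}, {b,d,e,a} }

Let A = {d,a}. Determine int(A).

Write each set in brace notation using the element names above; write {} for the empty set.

interior: largest open inside A is {a} (from {}, {a})

{a}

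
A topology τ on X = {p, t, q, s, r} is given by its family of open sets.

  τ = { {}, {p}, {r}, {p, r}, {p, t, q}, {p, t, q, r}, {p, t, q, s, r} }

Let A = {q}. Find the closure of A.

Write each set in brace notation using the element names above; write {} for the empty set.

closure: X∖int(X∖A) = X∖{p, r} = {t, q, s}

{t, q, s}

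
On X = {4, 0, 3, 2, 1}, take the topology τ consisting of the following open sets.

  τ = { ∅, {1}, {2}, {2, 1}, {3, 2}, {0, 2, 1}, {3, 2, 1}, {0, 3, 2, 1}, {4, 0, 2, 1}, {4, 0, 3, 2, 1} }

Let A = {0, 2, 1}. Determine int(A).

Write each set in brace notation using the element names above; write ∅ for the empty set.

interior: largest open inside A is {0, 2, 1} (from ∅, {2}, {1}, {2, 1}, {0, 2, 1})

{0, 2, 1}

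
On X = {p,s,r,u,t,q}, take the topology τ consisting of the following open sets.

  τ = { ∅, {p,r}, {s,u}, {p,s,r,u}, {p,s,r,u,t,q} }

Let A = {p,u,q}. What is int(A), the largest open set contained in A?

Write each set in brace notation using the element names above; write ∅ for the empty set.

∅

U open, U⊆A: ∅. int(A) = ⋃ = ∅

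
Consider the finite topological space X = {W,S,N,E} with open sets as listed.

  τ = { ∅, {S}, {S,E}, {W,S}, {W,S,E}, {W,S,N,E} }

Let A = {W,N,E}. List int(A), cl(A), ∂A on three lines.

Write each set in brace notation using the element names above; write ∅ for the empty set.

U open, U⊆A: ∅. int(A) = ⋃ = ∅
X∖A={S}, int(X∖A)={S}, hence cl(A)={W,N,E}
∂A: remove int from cl → {W,N,E}

int(A) = ∅
cl(A)  = {W,N,E}
∂A     = {W,N,E}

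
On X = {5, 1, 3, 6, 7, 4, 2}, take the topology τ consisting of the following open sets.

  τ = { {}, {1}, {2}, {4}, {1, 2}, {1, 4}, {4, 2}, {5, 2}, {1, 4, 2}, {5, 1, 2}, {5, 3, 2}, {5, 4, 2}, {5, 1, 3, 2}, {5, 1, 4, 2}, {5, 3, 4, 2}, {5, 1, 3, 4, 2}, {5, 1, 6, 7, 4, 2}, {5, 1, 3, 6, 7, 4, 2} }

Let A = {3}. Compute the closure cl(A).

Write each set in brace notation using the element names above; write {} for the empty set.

{3}

X∖A={5, 1, 6, 7, 4, 2}, int(X∖A)={5, 1, 6, 7, 4, 2}, hence cl(A)={3}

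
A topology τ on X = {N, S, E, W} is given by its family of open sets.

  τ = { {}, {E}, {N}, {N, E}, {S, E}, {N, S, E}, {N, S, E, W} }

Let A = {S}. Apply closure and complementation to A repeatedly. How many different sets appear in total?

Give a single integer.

complement {N, E, W}; its interior {N, E}; cl(A) = X∖{N, E} = {S, W}
With k = closure, c = complement:
  1. A     = {S}
  2. kA    = {S, W}
  3. cA    = {N, E, W}
  4. ckA   = {N, E}
  5. kcA   = {N, S, E, W}
  6. ckcA  = {}
k, c of each give nothing new

6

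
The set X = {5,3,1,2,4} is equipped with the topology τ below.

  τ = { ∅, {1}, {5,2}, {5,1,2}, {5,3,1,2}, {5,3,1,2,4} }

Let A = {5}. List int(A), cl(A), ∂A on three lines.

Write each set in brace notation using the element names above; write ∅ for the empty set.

opens ⊆ A: ∅; union → int = ∅
complement {3,1,2,4}; its interior {1}; cl(A) = X∖{1} = {5,3,2,4}
boundary = {5,3,2,4} ∖ ∅ = {5,3,2,4}

int(A) = ∅
cl(A)  = {5,3,2,4}
∂A     = {5,3,2,4}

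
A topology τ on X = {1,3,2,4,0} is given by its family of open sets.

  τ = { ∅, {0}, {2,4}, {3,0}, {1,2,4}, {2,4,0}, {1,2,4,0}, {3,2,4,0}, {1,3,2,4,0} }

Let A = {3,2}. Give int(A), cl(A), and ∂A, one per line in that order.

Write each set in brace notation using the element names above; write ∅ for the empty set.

open subsets of A: ∅; so int(A) = ∅
closure: X∖int(X∖A) = X∖{0} = {1,3,2,4}
∂A = {1,3,2,4} minus ∅ = {1,3,2,4}

int(A) = ∅
cl(A)  = {1,3,2,4}
∂A     = {1,3,2,4}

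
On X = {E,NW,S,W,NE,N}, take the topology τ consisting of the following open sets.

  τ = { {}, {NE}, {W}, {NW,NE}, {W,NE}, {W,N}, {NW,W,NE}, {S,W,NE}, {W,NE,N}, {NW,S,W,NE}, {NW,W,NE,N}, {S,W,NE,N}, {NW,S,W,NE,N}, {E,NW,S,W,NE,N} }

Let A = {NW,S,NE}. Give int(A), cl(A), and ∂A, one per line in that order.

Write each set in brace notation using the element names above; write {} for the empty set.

interior: largest open inside A is {NW,NE} (from {}, {NE}, {NW,NE})
cl via duality: int({E,W,N}) = {W,N}, so X∖{W,N} = {E,NW,S,NE}
cl∖int = {E,S}

int(A) = {NW,NE}
cl(A)  = {E,NW,S,NE}
∂A     = {E,S}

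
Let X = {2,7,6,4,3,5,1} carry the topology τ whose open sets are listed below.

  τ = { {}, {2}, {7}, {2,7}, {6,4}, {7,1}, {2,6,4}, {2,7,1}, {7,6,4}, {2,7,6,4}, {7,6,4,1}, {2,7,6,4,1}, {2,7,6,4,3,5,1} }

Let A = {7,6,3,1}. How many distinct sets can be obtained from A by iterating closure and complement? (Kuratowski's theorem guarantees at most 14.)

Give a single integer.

cl via duality: int({2,4,5}) = {2}, so X∖{2} = {7,6,4,3,5,1}
Write k for closure, c for complement:
  1. A     = {7,6,3,1}
  2. kA    = {7,6,4,3,5,1}
  3. cA    = {2,4,5}
  4. ckA   = {2}
  5. kcA   = {2,6,4,3,5}
  6. kckA  = {2,3,5}
  7. ckcA  = {7,1}
  8. ckckA = {7,6,4,1}
  9. kckcA = {7,3,5,1}
  10. ckckcA = {2,6,4}
applying k or c yields no new set

10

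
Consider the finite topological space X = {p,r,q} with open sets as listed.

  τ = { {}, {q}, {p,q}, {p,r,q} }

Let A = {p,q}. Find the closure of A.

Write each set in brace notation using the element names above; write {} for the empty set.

closure: X∖int(X∖A) = X∖{} = {p,r,q}

{p,r,q}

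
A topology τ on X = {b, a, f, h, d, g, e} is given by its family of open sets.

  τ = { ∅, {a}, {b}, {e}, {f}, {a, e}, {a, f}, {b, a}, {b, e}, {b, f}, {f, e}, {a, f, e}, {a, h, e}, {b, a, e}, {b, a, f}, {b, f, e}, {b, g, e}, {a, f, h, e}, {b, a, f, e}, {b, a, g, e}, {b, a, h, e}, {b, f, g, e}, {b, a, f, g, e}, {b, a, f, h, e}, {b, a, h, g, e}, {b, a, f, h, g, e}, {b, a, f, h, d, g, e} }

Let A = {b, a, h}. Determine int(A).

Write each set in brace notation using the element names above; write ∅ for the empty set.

interior: largest open inside A is {b, a} (from ∅, {b}, {a}, {b, a})

{b, a}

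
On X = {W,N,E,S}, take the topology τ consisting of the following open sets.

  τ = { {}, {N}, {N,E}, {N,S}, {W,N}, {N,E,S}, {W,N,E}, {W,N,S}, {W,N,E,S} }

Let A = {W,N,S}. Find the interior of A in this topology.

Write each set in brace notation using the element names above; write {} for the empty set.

interior: largest open inside A is {W,N,S} (from {}, {N}, {N,S}, {W,N}, {W,N,S})

{W,N,S}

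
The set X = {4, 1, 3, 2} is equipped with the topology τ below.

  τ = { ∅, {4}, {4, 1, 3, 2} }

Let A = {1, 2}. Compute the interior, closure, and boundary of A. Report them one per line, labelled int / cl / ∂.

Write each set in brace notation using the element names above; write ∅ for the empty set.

opens ⊆ A: ∅; union → int = ∅
complement {4, 3}; its interior {4}; cl(A) = X∖{4} = {1, 3, 2}
boundary = {1, 3, 2} ∖ ∅ = {1, 3, 2}

int(A) = ∅
cl(A)  = {1, 3, 2}
∂A     = {1, 3, 2}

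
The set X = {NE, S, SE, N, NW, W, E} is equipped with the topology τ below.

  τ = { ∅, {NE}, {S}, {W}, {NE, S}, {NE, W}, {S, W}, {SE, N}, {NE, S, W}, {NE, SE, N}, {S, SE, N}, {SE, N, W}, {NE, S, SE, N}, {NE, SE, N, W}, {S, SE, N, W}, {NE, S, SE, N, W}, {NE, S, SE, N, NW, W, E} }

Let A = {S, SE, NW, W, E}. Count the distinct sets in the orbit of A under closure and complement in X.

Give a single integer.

closure: X∖int(X∖A) = X∖{NE} = {S, SE, N, NW, W, E}
Let k=closure and c=complement:
  1. A     = {S, SE, NW, W, E}
  2. kA    = {S, SE, N, NW, W, E}
  3. cA    = {NE, N}
  4. ckA   = {NE}
  5. kcA   = {NE, SE, N, NW, E}
  6. kckA  = {NE, NW, E}
  7. ckcA  = {S, W}
  8. ckckA = {S, SE, N, W}
  9. kckcA = {S, NW, W, E}
  10. ckckcA = {NE, SE, N}
— saturated at 10

10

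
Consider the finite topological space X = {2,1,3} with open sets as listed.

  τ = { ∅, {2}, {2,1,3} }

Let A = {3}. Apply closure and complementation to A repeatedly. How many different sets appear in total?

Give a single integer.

6

complement {2,1}; its interior {2}; cl(A) = X∖{2} = {1,3}
With k = closure, c = complement:
  1. A     = {3}
  2. kA    = {1,3}
  3. cA    = {2,1}
  4. ckA   = {2}
  5. kcA   = {2,1,3}
  6. ckcA  = ∅
k, c of each give nothing new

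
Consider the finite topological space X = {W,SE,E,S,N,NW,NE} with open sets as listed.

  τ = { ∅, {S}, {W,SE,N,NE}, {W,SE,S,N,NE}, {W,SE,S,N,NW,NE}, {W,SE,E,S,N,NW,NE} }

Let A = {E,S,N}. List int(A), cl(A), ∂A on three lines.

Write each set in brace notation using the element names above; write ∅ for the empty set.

opens ⊆ A: ∅, {S}; union → int = {S}
complement {W,SE,NW,NE}; its interior ∅; cl(A) = X∖∅ = {W,SE,E,S,N,NW,NE}
boundary = {W,SE,E,S,N,NW,NE} ∖ {S} = {W,SE,E,N,NW,NE}

int(A) = {S}
cl(A)  = {W,SE,E,S,N,NW,NE}
∂A     = {W,SE,E,N,NW,NE}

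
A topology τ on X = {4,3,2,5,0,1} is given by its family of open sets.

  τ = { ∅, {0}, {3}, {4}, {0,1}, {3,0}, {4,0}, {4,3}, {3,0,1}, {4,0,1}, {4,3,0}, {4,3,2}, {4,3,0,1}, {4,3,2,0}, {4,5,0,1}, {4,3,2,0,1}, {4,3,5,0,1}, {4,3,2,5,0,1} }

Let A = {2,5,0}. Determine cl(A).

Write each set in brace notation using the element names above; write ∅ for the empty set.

cl via duality: int({4,3,1}) = {4,3}, so X∖{4,3} = {2,5,0,1}

{2,5,0,1}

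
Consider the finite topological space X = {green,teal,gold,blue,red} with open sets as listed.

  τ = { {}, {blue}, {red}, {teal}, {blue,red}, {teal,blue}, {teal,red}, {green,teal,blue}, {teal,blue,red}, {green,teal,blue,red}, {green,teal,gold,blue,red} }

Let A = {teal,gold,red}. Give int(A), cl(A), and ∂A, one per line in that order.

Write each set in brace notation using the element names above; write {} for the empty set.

open subsets of A: {}, {red}, {teal}, {teal,red}; so int(A) = {teal,red}
closure: X∖int(X∖A) = X∖{blue} = {green,teal,gold,red}
∂A = {green,teal,gold,red} minus {teal,red} = {green,gold}

int(A) = {teal,red}
cl(A)  = {green,teal,gold,red}
∂A     = {green,gold}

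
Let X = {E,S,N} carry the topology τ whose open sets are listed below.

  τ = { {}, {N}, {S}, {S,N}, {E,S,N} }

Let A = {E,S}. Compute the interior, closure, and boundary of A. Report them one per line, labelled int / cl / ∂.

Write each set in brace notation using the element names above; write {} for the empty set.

open subsets of A: {}, {S}; so int(A) = {S}
closure: X∖int(X∖A) = X∖{N} = {E,S}
∂A = {E,S} minus {S} = {E}

int(A) = {S}
cl(A)  = {E,S}
∂A     = {E}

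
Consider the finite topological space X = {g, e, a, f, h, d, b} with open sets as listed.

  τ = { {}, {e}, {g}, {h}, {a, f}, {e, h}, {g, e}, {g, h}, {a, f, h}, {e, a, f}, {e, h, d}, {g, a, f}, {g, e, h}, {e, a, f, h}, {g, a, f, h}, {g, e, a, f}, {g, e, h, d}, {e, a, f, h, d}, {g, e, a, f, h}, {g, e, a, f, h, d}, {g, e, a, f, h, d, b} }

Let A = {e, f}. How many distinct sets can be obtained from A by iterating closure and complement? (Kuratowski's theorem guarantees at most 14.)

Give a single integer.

10

cl via duality: int({g, a, h, d, b}) = {g, h}, so X∖{g, h} = {e, a, f, d, b}
Write k for closure, c for complement:
  1. A     = {e, f}
  2. kA    = {e, a, f, d, b}
  3. cA    = {g, a, h, d, b}
  4. ckA   = {g, h}
  5. kcA   = {g, a, f, h, d, b}
  6. kckA  = {g, h, d, b}
  7. ckcA  = {e}
  8. ckckA = {e, a, f}
  9. kckcA = {e, d, b}
  10. ckckcA = {g, a, f, h}
applying k or c yields no new set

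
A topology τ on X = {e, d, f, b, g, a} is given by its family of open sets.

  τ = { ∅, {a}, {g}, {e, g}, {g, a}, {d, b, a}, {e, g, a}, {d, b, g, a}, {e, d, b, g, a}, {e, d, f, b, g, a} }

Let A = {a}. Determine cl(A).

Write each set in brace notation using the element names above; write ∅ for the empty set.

{d, f, b, a}

cl via duality: int({e, d, f, b, g}) = {e, g}, so X∖{e, g} = {d, f, b, a}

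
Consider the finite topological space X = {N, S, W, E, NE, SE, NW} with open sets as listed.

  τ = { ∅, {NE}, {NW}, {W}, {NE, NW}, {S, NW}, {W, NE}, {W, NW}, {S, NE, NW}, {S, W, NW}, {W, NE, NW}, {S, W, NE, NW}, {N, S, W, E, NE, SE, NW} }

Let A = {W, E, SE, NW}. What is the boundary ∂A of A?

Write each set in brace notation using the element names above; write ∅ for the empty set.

{N, S, E, SE}

opens ⊆ A: ∅, {NW}, {W}, {W, NW}; union → int = {W, NW}
complement {N, S, NE}; its interior {NE}; cl(A) = X∖{NE} = {N, S, W, E, SE, NW}
boundary = {N, S, W, E, SE, NW} ∖ {W, NW} = {N, S, E, SE}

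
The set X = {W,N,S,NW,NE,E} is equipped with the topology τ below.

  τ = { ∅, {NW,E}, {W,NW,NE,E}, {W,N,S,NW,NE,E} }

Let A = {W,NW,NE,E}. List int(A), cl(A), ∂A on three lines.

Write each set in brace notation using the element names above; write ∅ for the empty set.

opens ⊆ A: ∅, {NW,E}, {W,NW,NE,E}; union → int = {W,NW,NE,E}
complement {N,S}; its interior ∅; cl(A) = X∖∅ = {W,N,S,NW,NE,E}
boundary = {W,N,S,NW,NE,E} ∖ {W,NW,NE,E} = {N,S}

int(A) = {W,NW,NE,E}
cl(A)  = {W,N,S,NW,NE,E}
∂A     = {N,S}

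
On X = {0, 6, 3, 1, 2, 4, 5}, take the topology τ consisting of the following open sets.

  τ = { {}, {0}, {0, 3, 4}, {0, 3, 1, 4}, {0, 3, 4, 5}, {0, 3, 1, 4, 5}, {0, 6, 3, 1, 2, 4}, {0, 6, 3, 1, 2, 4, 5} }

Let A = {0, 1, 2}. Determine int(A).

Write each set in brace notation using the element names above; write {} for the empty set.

opens ⊆ A: {}, {0}; union → int = {0}

{0}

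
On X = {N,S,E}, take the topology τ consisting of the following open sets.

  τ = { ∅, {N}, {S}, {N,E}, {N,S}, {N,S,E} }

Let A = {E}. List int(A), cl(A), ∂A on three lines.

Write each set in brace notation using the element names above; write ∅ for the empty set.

U open, U⊆A: ∅. int(A) = ⋃ = ∅
X∖A={N,S}, int(X∖A)={N,S}, hence cl(A)={E}
∂A: remove int from cl → {E}

int(A) = ∅
cl(A)  = {E}
∂A     = {E}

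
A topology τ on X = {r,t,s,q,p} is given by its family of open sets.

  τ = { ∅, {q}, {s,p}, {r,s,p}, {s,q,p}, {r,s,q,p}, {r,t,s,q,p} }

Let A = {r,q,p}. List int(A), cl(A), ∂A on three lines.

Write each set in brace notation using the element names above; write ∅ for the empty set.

int(A) = {q}
cl(A)  = {r,t,s,q,p}
∂A     = {r,t,s,p}

U open, U⊆A: ∅, {q}. int(A) = ⋃ = {q}
X∖A={t,s}, int(X∖A)=∅, hence cl(A)={r,t,s,q,p}
∂A: remove int from cl → {r,t,s,p}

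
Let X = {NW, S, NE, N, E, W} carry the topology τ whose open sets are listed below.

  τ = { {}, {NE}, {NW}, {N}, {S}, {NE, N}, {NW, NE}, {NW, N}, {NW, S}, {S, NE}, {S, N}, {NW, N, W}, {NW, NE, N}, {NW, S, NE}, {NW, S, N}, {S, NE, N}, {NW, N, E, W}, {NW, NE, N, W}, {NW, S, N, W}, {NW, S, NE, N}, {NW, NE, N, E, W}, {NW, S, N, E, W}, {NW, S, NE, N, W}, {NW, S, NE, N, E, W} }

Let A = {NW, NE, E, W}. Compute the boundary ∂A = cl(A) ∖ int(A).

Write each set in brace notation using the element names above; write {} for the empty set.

{E, W}

opens ⊆ A: {}, {NW}, {NE}, {NW, NE}; union → int = {NW, NE}
complement {S, N}; its interior {S, N}; cl(A) = X∖{S, N} = {NW, NE, E, W}
boundary = {NW, NE, E, W} ∖ {NW, NE} = {E, W}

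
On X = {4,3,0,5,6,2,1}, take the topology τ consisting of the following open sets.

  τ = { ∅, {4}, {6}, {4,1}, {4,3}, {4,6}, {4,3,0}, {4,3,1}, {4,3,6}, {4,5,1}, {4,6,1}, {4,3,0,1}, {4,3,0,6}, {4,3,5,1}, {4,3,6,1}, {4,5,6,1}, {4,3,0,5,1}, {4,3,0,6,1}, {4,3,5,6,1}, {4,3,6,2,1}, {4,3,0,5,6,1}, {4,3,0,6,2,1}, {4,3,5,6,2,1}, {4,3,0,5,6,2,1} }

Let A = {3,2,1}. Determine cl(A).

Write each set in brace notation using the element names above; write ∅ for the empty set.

complement {4,0,5,6}; its interior {4,6}; cl(A) = X∖{4,6} = {3,0,5,2,1}

{3,0,5,2,1}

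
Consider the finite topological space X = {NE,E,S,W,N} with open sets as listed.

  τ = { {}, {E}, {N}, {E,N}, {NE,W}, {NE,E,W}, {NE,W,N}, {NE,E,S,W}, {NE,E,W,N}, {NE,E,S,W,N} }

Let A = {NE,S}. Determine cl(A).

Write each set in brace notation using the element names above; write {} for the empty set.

{NE,S,W}

X∖A={E,W,N}, int(X∖A)={E,N}, hence cl(A)={NE,S,W}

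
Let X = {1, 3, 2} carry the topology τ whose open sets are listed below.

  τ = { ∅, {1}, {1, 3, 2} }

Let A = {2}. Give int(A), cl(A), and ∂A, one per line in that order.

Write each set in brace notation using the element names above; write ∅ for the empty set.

int(A) = ∅
cl(A)  = {3, 2}
∂A     = {3, 2}

interior: largest open inside A is ∅ (from ∅)
cl via duality: int({1, 3}) = {1}, so X∖{1} = {3, 2}
cl∖int = {3, 2}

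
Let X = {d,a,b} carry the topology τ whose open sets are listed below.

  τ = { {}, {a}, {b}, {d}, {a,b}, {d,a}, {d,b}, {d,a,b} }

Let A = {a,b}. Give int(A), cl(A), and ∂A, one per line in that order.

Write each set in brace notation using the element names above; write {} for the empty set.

int(A) = {a,b}
cl(A)  = {a,b}
∂A     = {}

open subsets of A: {}, {b}, {a}, {a,b}; so int(A) = {a,b}
closure: X∖int(X∖A) = X∖{d} = {a,b}
∂A = {a,b} minus {a,b} = {}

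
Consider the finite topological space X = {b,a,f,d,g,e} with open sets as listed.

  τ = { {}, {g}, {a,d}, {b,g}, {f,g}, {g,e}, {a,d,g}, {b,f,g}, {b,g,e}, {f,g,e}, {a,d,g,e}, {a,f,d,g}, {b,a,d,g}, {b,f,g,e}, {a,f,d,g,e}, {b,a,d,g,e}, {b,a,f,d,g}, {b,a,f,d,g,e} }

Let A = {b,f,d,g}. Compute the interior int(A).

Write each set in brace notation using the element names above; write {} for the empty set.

{b,f,g}

open subsets of A: {}, {g}, {b,g}, {f,g}, {b,f,g}; so int(A) = {b,f,g}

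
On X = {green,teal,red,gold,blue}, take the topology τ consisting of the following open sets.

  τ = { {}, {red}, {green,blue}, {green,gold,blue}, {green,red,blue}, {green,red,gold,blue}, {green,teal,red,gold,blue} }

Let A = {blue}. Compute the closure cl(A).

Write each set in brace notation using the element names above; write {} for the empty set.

{green,teal,gold,blue}

complement {green,teal,red,gold}; its interior {red}; cl(A) = X∖{red} = {green,teal,gold,blue}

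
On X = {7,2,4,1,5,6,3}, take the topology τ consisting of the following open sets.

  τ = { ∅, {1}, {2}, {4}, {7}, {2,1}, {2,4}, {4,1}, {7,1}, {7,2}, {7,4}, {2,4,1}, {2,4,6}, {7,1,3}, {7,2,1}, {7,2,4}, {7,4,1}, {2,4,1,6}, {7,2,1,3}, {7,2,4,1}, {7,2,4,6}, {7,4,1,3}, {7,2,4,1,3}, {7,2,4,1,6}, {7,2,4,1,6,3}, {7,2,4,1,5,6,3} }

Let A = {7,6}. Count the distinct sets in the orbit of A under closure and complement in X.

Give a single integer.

closure: X∖int(X∖A) = X∖{2,4,1} = {7,5,6,3}
Let k=closure and c=complement:
  1. A     = {7,6}
  2. kA    = {7,5,6,3}
  3. cA    = {2,4,1,5,3}
  4. ckA   = {2,4,1}
  5. kcA   = {2,4,1,5,6,3}
  6. ckcA  = {7}
  7. kckcA = {7,5,3}
  8. ckckcA = {2,4,1,6}
— saturated at 8

8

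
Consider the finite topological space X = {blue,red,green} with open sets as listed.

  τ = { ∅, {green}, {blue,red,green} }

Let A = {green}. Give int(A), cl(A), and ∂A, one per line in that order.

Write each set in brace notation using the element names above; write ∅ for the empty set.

opens ⊆ A: ∅, {green}; union → int = {green}
complement {blue,red}; its interior ∅; cl(A) = X∖∅ = {blue,red,green}
boundary = {blue,red,green} ∖ {green} = {blue,red}

int(A) = {green}
cl(A)  = {blue,red,green}
∂A     = {blue,red}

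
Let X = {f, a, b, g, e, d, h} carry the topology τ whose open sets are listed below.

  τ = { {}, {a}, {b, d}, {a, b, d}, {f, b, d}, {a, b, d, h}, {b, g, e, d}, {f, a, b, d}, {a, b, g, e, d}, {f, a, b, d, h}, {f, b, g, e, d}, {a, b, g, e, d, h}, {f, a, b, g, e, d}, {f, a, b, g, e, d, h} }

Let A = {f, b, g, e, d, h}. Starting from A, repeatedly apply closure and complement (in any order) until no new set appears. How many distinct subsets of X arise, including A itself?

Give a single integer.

4

cl via duality: int({a}) = {a}, so X∖{a} = {f, b, g, e, d, h}
Write k for closure, c for complement:
  1. A     = {f, b, g, e, d, h}
  2. cA    = {a}
  3. kcA   = {a, h}
  4. ckcA  = {f, b, g, e, d}
applying k or c yields no new set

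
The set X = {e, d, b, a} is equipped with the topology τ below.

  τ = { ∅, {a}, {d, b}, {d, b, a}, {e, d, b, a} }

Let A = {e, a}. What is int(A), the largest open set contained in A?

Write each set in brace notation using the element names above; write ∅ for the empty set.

opens ⊆ A: ∅, {a}; union → int = {a}

{a}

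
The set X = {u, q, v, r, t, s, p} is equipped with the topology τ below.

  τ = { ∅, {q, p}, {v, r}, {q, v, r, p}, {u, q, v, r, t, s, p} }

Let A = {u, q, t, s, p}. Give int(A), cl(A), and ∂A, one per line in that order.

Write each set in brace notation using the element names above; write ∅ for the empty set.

int(A) = {q, p}
cl(A)  = {u, q, t, s, p}
∂A     = {u, t, s}

interior: largest open inside A is {q, p} (from ∅, {q, p})
cl via duality: int({v, r}) = {v, r}, so X∖{v, r} = {u, q, t, s, p}
cl∖int = {u, t, s}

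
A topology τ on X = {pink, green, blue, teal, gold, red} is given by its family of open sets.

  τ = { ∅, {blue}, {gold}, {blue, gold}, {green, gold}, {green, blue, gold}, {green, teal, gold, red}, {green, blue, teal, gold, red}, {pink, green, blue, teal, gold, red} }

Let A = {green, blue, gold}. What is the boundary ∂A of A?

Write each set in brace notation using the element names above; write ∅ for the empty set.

{pink, teal, red}

opens ⊆ A: ∅, {gold}, {blue}, {green, gold}, {blue, gold}, {green, blue, gold}; union → int = {green, blue, gold}
complement {pink, teal, red}; its interior ∅; cl(A) = X∖∅ = {pink, green, blue, teal, gold, red}
boundary = {pink, green, blue, teal, gold, red} ∖ {green, blue, gold} = {pink, teal, red}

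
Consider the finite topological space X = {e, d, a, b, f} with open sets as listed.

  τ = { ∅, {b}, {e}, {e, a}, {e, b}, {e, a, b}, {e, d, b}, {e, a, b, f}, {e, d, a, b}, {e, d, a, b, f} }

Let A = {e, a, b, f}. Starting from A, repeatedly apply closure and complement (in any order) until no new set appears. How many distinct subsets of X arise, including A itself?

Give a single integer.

complement {d}; its interior ∅; cl(A) = X∖∅ = {e, d, a, b, f}
With k = closure, c = complement:
  1. A     = {e, a, b, f}
  2. kA    = {e, d, a, b, f}
  3. cA    = {d}
  4. ckA   = ∅
k, c of each give nothing new

4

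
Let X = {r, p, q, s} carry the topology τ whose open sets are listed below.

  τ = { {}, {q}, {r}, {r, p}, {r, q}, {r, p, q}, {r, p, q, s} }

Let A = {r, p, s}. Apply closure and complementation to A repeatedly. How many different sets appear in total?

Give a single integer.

4

cl via duality: int({q}) = {q}, so X∖{q} = {r, p, s}
Write k for closure, c for complement:
  1. A     = {r, p, s}
  2. cA    = {q}
  3. kcA   = {q, s}
  4. ckcA  = {r, p}
applying k or c yields no new set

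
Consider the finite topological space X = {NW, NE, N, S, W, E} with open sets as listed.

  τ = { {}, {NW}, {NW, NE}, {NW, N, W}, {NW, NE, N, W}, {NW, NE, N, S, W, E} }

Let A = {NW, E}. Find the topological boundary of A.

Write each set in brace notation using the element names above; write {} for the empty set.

opens ⊆ A: {}, {NW}; union → int = {NW}
complement {NE, N, S, W}; its interior {}; cl(A) = X∖{} = {NW, NE, N, S, W, E}
boundary = {NW, NE, N, S, W, E} ∖ {NW} = {NE, N, S, W, E}

{NE, N, S, W, E}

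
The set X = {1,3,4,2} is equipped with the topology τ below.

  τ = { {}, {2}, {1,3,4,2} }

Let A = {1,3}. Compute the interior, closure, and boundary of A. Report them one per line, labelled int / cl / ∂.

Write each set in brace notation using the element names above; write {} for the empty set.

int(A) = {}
cl(A)  = {1,3,4}
∂A     = {1,3,4}

open subsets of A: {}; so int(A) = {}
closure: X∖int(X∖A) = X∖{2} = {1,3,4}
∂A = {1,3,4} minus {} = {1,3,4}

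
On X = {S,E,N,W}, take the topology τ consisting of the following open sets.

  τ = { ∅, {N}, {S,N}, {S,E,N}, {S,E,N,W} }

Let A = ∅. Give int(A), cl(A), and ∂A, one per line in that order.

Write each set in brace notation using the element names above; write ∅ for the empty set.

opens ⊆ A: ∅; union → int = ∅
complement {S,E,N,W}; its interior {S,E,N,W}; cl(A) = X∖{S,E,N,W} = ∅
boundary = ∅ ∖ ∅ = ∅

int(A) = ∅
cl(A)  = ∅
∂A     = ∅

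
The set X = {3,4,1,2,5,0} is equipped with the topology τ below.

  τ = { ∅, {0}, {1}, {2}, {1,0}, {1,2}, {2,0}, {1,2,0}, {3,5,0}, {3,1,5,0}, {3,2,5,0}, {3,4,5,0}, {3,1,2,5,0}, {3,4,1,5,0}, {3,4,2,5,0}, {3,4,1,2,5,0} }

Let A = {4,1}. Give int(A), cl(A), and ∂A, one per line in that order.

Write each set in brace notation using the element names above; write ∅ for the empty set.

U open, U⊆A: ∅, {1}. int(A) = ⋃ = {1}
X∖A={3,2,5,0}, int(X∖A)={3,2,5,0}, hence cl(A)={4,1}
∂A: remove int from cl → {4}

int(A) = {1}
cl(A)  = {4,1}
∂A     = {4}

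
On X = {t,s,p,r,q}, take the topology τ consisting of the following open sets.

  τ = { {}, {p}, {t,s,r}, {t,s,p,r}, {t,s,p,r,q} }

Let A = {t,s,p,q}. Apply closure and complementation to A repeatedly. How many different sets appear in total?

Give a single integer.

cl via duality: int({r}) = {}, so X∖{} = {t,s,p,r,q}
Write k for closure, c for complement:
  1. A     = {t,s,p,q}
  2. kA    = {t,s,p,r,q}
  3. cA    = {r}
  4. ckA   = {}
  5. kcA   = {t,s,r,q}
  6. ckcA  = {p}
  7. kckcA = {p,q}
  8. ckckcA = {t,s,r}
applying k or c yields no new set

8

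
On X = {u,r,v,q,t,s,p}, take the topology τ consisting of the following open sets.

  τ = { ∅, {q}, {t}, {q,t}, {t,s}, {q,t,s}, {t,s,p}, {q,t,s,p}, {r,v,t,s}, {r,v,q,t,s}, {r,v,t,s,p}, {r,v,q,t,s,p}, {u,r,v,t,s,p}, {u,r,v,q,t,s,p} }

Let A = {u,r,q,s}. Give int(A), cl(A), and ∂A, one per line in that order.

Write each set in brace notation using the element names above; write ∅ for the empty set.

int(A) = {q}
cl(A)  = {u,r,v,q,s,p}
∂A     = {u,r,v,s,p}

opens ⊆ A: ∅, {q}; union → int = {q}
complement {v,t,p}; its interior {t}; cl(A) = X∖{t} = {u,r,v,q,s,p}
boundary = {u,r,v,q,s,p} ∖ {q} = {u,r,v,s,p}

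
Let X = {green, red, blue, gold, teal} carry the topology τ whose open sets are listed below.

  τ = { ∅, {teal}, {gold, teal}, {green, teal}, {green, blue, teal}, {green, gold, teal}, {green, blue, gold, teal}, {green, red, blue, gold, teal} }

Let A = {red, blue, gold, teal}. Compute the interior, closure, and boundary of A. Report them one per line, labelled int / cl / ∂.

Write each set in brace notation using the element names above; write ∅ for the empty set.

U open, U⊆A: ∅, {teal}, {gold, teal}. int(A) = ⋃ = {gold, teal}
X∖A={green}, int(X∖A)=∅, hence cl(A)={green, red, blue, gold, teal}
∂A: remove int from cl → {green, red, blue}

int(A) = {gold, teal}
cl(A)  = {green, red, blue, gold, teal}
∂A     = {green, red, blue}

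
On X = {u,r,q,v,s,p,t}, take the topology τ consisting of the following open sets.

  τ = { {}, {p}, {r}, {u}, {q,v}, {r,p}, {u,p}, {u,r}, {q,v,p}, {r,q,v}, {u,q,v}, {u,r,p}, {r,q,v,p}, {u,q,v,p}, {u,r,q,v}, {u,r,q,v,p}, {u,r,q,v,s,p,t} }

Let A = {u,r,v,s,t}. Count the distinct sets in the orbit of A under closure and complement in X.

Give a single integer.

cl via duality: int({q,p}) = {p}, so X∖{p} = {u,r,q,v,s,t}
Write k for closure, c for complement:
  1. A     = {u,r,v,s,t}
  2. kA    = {u,r,q,v,s,t}
  3. cA    = {q,p}
  4. ckA   = {p}
  5. kcA   = {q,v,s,p,t}
  6. kckA  = {s,p,t}
  7. ckcA  = {u,r}
  8. ckckA = {u,r,q,v}
  9. kckcA = {u,r,s,t}
  10. ckckcA = {q,v,p}
applying k or c yields no new set

10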